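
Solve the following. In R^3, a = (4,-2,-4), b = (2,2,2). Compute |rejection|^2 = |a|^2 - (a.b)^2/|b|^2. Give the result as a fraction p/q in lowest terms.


|a|^2 = 4^2 + (-2)^2 + (-4)^2 = 36
|b|^2 = 2^2 + 2^2 + 2^2 = 12
a . b = 4*2 + (-2)*2 + (-4)*2 = -4
(a.b)^2 = (-4)^2 = 16
|rej|^2 = 36 - 16/12
= (432 - 16)/12
= 416/12
In lowest terms: 104/3


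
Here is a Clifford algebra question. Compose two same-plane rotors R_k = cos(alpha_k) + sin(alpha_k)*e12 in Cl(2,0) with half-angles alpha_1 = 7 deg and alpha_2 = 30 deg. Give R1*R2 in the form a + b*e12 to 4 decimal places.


Same-plane rotors commute and their half-angles add:
R1*R2 = cos(a1 + a2) + sin(a1 + a2)*e12.
a1 + a2 = 7 + 30 = 37 deg
cos(37 deg) = 0.7986
sin(37 deg) = 0.6018
R1*R2 = 0.7986 + 0.6018*e12


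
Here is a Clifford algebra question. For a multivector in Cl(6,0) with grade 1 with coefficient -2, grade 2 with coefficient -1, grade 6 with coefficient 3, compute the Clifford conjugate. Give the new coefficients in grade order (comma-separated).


Clifford conjugate sign for grade k: (-1)^(k(k+1)/2)
Grade 1: (-1)^(1*2/2) = (-1)^1 = -1, coeff -2 -> 2
Grade 2: (-1)^(2*3/2) = (-1)^3 = -1, coeff -1 -> 1
Grade 6: (-1)^(6*7/2) = (-1)^21 = -1, coeff 3 -> -3
Conjugated coefficients: 2, 1, -3


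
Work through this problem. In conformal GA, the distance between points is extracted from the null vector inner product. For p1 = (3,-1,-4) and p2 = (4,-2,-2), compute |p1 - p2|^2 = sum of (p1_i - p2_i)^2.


p1 - p2 = (-1, 1, -2)
|p1 - p2|^2 = (-1)^2 + 1^2 + (-2)^2
= 1 + 1 + 4
= 6


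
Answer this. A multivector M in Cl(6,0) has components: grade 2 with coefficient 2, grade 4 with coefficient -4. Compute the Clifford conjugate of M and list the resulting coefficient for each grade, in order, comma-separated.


Clifford conjugate sign for grade k: (-1)^(k(k+1)/2)
Grade 2: (-1)^(2*3/2) = (-1)^3 = -1, coeff 2 -> -2
Grade 4: (-1)^(4*5/2) = (-1)^10 = 1, coeff -4 -> -4
Conjugated coefficients: -2, -4


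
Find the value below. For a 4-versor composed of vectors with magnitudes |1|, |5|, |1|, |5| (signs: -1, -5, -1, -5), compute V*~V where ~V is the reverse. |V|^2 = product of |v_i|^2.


Each vector v_i has |v_i|^2 = s_i^2
Squared scales: (-1)^2 = 1, (-5)^2 = 25, (-1)^2 = 1, (-5)^2 = 25
|V|^2 = 1 * 25 * 1 * 25
= 625


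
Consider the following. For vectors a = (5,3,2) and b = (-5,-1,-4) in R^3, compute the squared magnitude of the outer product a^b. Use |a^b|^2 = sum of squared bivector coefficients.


a wedge b = (a1*b2 - a2*b1)*e12 + (a1*b3 - a3*b1)*e13 + (a2*b3 - a3*b2)*e23
e12 coeff: 5*(-1) - 3*(-5) = -5 - (-15) = 10
e13 coeff: 5*(-4) - 2*(-5) = -20 - (-10) = -10
e23 coeff: 3*(-4) - 2*(-1) = -12 - (-2) = -10
|a wedge b|^2 = 10^2 + (-10)^2 + (-10)^2
= 100 + 100 + 100
= 300


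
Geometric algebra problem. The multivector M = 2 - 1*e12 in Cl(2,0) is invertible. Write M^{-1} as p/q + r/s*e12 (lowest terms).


M = 2 - 1*e12, where e12^2 = -1.
Since M commutes with its reverse ~M = a - b*e12, M * ~M = a^2 - b^2*e12^2 = a^2 + b^2.
So M^{-1} = ~M / (a^2 + b^2) = (a - b*e12)/(a^2 + b^2).
a^2 + b^2 = 4 + 1 = 5
Scalar part = 2/5 = 2/5
Bivector coeff = 1/5 = 1/5
M^{-1} = 2/5 + 1/5*e12


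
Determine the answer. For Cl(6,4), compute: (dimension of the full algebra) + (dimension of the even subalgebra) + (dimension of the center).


n = 6 + 4 = 10
Total dim = 2^10 = 1024
Even subalgebra dim = 2^9 = 512
n is even, so center dim = 1
Sum = 1024 + 512 + 1 = 1537


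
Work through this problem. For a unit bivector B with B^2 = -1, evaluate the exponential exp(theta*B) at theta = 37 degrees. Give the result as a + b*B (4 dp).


For a unit bivector B with B^2 = -1, the exponential series gives
e^(theta*B) = cos(theta) + sin(theta)*B (the GA analogue of Euler's formula).
theta = 37 degrees = 0.645772 rad
cos(37 deg) = 0.7986
sin(37 deg) = 0.6018
exp(theta*B) = 0.7986 + 0.6018*B


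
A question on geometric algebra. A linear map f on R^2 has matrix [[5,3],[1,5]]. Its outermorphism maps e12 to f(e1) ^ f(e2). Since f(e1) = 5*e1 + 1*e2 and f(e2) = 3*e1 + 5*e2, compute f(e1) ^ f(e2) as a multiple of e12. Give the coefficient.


The outermorphism of a linear map f sends e1^e2 to f(e1)^f(e2).
f(e1) = 5*e1 + 1*e2
f(e2) = 3*e1 + 5*e2
f(e1) ^ f(e2) = (5*e1 + 1*e2) ^ (3*e1 + 5*e2)
= 5*5*e12 + 1*3*e21
= (25 - 3)*e12
= 22*e12
Coefficient = 22


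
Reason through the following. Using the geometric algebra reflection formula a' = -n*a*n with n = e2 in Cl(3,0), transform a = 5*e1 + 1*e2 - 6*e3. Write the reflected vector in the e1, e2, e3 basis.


Reflection formula: a' = -n*a*n, with n = e2 (unit vector, n^2 = 1).
For reflection through hyperplane perp to e2:
The component along e2 flips sign, others stay.
a = (5, 1, -6)
a' = (5, -1, -6)
a' = 5*e1 - 1*e2 - 6*e3


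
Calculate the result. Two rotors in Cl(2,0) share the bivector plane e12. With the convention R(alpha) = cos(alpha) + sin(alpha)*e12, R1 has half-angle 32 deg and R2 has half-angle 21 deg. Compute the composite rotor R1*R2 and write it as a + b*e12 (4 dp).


Same-plane rotors commute and their half-angles add:
R1*R2 = cos(a1 + a2) + sin(a1 + a2)*e12.
a1 + a2 = 32 + 21 = 53 deg
cos(53 deg) = 0.6018
sin(53 deg) = 0.7986
R1*R2 = 0.6018 + 0.7986*e12


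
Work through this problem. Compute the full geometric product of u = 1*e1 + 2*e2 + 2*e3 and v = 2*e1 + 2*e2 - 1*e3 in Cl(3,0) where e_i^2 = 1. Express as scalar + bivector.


In Cl(3,0): e_i^2 = 1, e_ie_j = -e_je_i for i != j.
Scalar part = u . v = 1*2 + 2*2 + 2*(-1)
= 2 + 4 + (-2) = 4
e12 coeff = 1*2 - 2*2 = 2 - 4 = -2
e13 coeff = 1*(-1) - 2*2 = -1 - 4 = -5
e23 coeff = 2*(-1) - 2*2 = -2 - 4 = -6
uv = 4 - 2*e12 - 5*e13 - 6*e23


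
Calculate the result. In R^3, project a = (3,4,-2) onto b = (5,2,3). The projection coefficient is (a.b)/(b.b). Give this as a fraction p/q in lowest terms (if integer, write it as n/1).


Projection coefficient = (a . b) / (b . b)
a . b = 3*5 + 4*2 + (-2)*3
= 15 + 8 + (-6) = 17
b . b = 5^2 + 2^2 + 3^2
= 25 + 4 + 9 = 38
Coefficient = 17/38
In lowest terms: 17/38


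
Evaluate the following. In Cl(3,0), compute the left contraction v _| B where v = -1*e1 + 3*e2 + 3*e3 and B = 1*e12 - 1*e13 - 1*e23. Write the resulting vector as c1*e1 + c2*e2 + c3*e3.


Left contraction v _| B = <vB>_1 (grade-1 part of the geometric product vB).
Using e1_|e12 = e2, e2_|e12 = -e1, e1_|e13 = e3, e3_|e13 = -e1, e2_|e23 = e3, e3_|e23 = -e2:
e1 coeff: -v2*b12 - v3*b13 = -(3)*(1) - (3)*(-1) = 0
e2 coeff: v1*b12 - v3*b23 = (-1)*(1) - (3)*(-1) = 2
e3 coeff: v1*b13 + v2*b23 = (-1)*(-1) + (3)*(-1) = -2
v _| B = 0*e1 + 2*e2 - 2*e3


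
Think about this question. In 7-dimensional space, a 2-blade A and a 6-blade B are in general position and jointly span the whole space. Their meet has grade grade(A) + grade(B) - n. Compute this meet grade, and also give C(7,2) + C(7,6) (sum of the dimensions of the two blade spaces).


Meet grade = grade(A) + grade(B) - n
= 2 + 6 - 7 = 1
C(7,2) = 21
C(7,6) = 7
dim_A + dim_B = 21 + 7 = 28


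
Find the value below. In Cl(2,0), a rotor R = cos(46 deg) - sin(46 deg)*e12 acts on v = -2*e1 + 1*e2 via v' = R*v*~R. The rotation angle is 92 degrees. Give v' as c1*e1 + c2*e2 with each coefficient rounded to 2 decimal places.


Rotor R = cos(46deg) - sin(46deg)*e12
Rotation angle theta = 2 * 46 = 92 degrees
v' = R*v*~R rotates v by theta.
cos(92deg) = -0.0349, sin(92deg) = 0.9994
v'_1 = -2*cos(92deg) - 1*sin(92deg)
= -2*(-0.0349) - 1*0.9994
= -0.93
v'_2 = -2*sin(92deg) + 1*cos(92deg)
= -2*0.9994 + 1*(-0.0349)
= -2.03
v' = -0.93*e1 - 2.03*e2


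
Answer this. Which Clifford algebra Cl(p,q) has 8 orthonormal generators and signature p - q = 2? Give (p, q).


We need p + q = 8 and p - q = 2.
Adding: 2p = 8 + 2 = 10, so p = 5.
Then q = 8 - 5 = 3.
(p, q) = (5, 3)


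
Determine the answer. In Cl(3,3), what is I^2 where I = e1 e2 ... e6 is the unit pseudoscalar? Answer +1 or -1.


The pseudoscalar I = e1...e_n (product of all n generators) of Cl(p,q) satisfies I^2 = (-1)^(q + n(n-1)/2).
p = 3, q = 3, n = p + q = 6
n(n-1)/2 = 6 * 5 / 2 = 15
Exponent = q + n(n-1)/2 = 3 + 15 = 18
I^2 = (-1)^18 = +1


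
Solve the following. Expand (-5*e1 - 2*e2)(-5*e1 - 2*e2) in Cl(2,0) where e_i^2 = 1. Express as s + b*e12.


Expand: (-5*e1 - 2*e2)(-5*e1 - 2*e2)
= (-5)*(-5)*e1e1 + (-5)*(-2)*e1e2 + (-2)*(-5)*e2e1 + (-2)*(-2)*e2e2
Using e1^2 = e2^2 = 1, e2e1 = -e1e2:
Scalar part s = (-5)*(-5) + (-2)*(-2) = 25 + 4 = 29
Bivector part b = (-5)*(-2) - (-2)*(-5) = 10 - 10 = 0
uv = 29 + 0*e12


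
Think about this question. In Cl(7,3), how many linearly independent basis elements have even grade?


Even subalgebra dimension = 2^(n-1)
n = 7 + 3 = 10
2^(10 - 1) = 2^9 = 512
Verification: sum of C(10,k) for even k = 1 + 45 + 210 + 210 + 45 + 1 = 512
Result = 512


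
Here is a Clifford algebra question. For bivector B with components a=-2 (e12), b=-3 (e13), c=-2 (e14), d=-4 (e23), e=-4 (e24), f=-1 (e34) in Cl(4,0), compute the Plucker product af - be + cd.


Plucker relation: af - be + cd
a*f = (-2)*(-1) = 2
b*e = (-3)*(-4) = 12
c*d = (-2)*(-4) = 8
af - be + cd = 2 - 12 + 8
= -2


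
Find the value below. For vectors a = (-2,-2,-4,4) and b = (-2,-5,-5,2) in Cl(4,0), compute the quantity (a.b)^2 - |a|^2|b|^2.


a . b = (-2)*(-2) + (-2)*(-5) + (-4)*(-5) + 4*2
= 4 + 10 + 20 + 8 = 42
|a|^2 = (-2)^2 + (-2)^2 + (-4)^2 + 4^2 = 40
|b|^2 = (-2)^2 + (-5)^2 + (-5)^2 + 2^2 = 58
(a.b)^2 = 42^2 = 1764
|a|^2 * |b|^2 = 40 * 58 = 2320
Result = 1764 - 2320 = -556


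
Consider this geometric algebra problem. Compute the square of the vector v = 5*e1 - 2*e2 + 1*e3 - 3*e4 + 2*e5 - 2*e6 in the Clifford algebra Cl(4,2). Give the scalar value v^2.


v^2 = sum of c_i^2 * e_i^2
Positive signature terms (e_i^2 = +1): 5^2 + (-2)^2 + 1^2 + (-3)^2 = 39
Negative signature terms (e_j^2 = -1): 2^2 + (-2)^2 = 8
v^2 = 39 - 8 = 31


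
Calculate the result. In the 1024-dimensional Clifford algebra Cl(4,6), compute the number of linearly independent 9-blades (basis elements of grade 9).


Number of grade-k basis blades in Cl(p,q) with n = p + q is C(n, k).
n = 4 + 6 = 10
C(10, 9) = 10! / (9! * 1!)
= 3628800 / (362880 * 1)
= 10


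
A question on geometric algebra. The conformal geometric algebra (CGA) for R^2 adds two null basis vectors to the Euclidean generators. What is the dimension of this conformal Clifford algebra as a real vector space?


The conformal model of R^2 uses Cl(3,1): the 2 Euclidean generators plus two extra orthogonal generators e+ (e+^2 = +1) and e- (e-^2 = -1), from which the null vectors e0, einf are built.
Number of generators m = 2 + 2 = 4.
dim Cl(p,q) = 2^m = 2^4 = 16


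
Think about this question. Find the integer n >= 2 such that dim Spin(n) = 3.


dim Spin(n) = dim so(n) = n(n-1)/2.
Solve n(n-1)/2 = 3, i.e. n^2 - n - 6 = 0.
Discriminant = 1 + 8*3 = 25
n = (1 + sqrt(25))/2 = (1 + 5)/2 = 3


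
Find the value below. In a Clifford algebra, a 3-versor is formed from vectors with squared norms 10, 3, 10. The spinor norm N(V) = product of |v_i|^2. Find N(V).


Spinor norm N(V) = |v1|^2 * |v2|^2 * ... * |v3|^2
= 10 * 3 * 10
Running product: 10, 30, 300
N(V) = 300


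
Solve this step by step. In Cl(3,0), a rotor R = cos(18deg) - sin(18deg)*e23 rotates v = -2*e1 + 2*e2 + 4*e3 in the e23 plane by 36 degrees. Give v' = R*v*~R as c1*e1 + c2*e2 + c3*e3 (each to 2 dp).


Rotor R = cos(18deg) - sin(18deg)*e23
Rotation angle theta = 2 * 18 = 36 degrees in the e23 plane (e2 -> e3).
The component perpendicular to the plane (e1) is invariant: v'_1 = v1 = -2.00
cos(36deg) = 0.8090, sin(36deg) = 0.5878
v'_2 = v2*cos(theta) - v3*sin(theta) = 2*0.8090 - 4*0.5878 = -0.73
v'_3 = v2*sin(theta) + v3*cos(theta) = 2*0.5878 + 4*0.8090 = 4.41
v' = -2.00*e1 - 0.73*e2 + 4.41*e3


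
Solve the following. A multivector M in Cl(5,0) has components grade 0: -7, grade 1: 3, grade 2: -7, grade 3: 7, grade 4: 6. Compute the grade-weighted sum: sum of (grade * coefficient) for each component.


Grade-weighted sum = sum of grade_k * coefficient_k
0*(-7) = 0
1*3 = 3
2*(-7) = -14
3*7 = 21
4*6 = 24
Total = 0 + 3 + (-14) + 21 + 24 = 34


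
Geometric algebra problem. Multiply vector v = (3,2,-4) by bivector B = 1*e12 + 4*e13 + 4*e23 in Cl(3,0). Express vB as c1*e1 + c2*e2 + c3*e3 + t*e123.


vB has grade-1 (vector) and grade-3 (trivector) parts: vB = (v _| B) + (v ^ B).
Vector part <vB>_1:
  e1: -v2*b12 - v3*b13 = -(2)*(1) - (-4)*(4) = 14
  e2: v1*b12 - v3*b23 = (3)*(1) - (-4)*(4) = 19
  e3: v1*b13 + v2*b23 = (3)*(4) + (2)*(4) = 20
Trivector part <vB>_3:
  e123: v1*b23 - v2*b13 + v3*b12 = (3)*(4) - (2)*(4) + (-4)*(1) = 0
vB = 14*e1 + 19*e2 + 20*e3 + 0*e123


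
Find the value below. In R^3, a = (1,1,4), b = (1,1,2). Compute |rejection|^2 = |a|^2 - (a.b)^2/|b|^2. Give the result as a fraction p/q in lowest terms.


|a|^2 = 1^2 + 1^2 + 4^2 = 18
|b|^2 = 1^2 + 1^2 + 2^2 = 6
a . b = 1*1 + 1*1 + 4*2 = 10
(a.b)^2 = 10^2 = 100
|rej|^2 = 18 - 100/6
= (108 - 100)/6
= 8/6
In lowest terms: 4/3


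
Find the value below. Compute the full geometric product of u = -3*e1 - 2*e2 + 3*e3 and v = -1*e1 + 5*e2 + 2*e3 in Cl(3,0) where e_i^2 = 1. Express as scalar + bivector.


In Cl(3,0): e_i^2 = 1, e_ie_j = -e_je_i for i != j.
Scalar part = u . v = (-3)*(-1) + (-2)*5 + 3*2
= 3 + (-10) + 6 = -1
e12 coeff = (-3)*5 - (-2)*(-1) = -15 - 2 = -17
e13 coeff = (-3)*2 - 3*(-1) = -6 - (-3) = -3
e23 coeff = (-2)*2 - 3*5 = -4 - 15 = -19
uv = -1 - 17*e12 - 3*e13 - 19*e23


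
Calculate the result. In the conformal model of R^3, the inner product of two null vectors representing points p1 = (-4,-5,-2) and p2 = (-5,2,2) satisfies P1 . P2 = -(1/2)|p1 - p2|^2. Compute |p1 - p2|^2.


p1 - p2 = (1, -7, -4)
|p1 - p2|^2 = 1^2 + (-7)^2 + (-4)^2
= 1 + 49 + 16
= 66


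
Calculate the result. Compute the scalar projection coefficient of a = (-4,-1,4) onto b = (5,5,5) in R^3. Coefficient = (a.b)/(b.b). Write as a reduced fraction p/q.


Projection coefficient = (a . b) / (b . b)
a . b = (-4)*5 + (-1)*5 + 4*5
= -20 + (-5) + 20 = -5
b . b = 5^2 + 5^2 + 5^2
= 25 + 25 + 25 = 75
Coefficient = -5/75
In lowest terms: -1/15


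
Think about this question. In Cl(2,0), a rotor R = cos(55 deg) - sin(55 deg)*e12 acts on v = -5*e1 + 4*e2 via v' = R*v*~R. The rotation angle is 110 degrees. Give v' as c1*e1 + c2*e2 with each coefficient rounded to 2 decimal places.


Rotor R = cos(55deg) - sin(55deg)*e12
Rotation angle theta = 2 * 55 = 110 degrees
v' = R*v*~R rotates v by theta.
cos(110deg) = -0.3420, sin(110deg) = 0.9397
v'_1 = -5*cos(110deg) - 4*sin(110deg)
= -5*(-0.3420) - 4*0.9397
= -2.05
v'_2 = -5*sin(110deg) + 4*cos(110deg)
= -5*0.9397 + 4*(-0.3420)
= -6.07
v' = -2.05*e1 - 6.07*e2


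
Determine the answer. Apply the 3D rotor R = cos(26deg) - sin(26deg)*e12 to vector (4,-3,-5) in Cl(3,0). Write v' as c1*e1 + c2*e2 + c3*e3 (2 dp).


Rotor R = cos(26deg) - sin(26deg)*e12
Rotation angle theta = 2 * 26 = 52 degrees in the e12 plane (e1 -> e2).
The component perpendicular to the plane (e3) is invariant: v'_3 = v3 = -5.00
cos(52deg) = 0.6157, sin(52deg) = 0.7880
v'_1 = v1*cos(theta) - v2*sin(theta) = 4*0.6157 - (-3)*0.7880 = 4.83
v'_2 = v1*sin(theta) + v2*cos(theta) = 4*0.7880 + (-3)*0.6157 = 1.31
v' = 4.83*e1 + 1.31*e2 - 5.00*e3


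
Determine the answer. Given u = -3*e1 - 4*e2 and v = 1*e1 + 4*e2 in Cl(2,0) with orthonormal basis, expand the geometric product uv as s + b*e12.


Expand: (-3*e1 - 4*e2)(1*e1 + 4*e2)
= (-3)*1*e1e1 + (-3)*4*e1e2 + (-4)*1*e2e1 + (-4)*4*e2e2
Using e1^2 = e2^2 = 1, e2e1 = -e1e2:
Scalar part s = (-3)*1 + (-4)*4 = -3 + (-16) = -19
Bivector part b = (-3)*4 - (-4)*1 = -12 - (-4) = -8
uv = -19 - 8*e12


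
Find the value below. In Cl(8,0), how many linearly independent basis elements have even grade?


Even subalgebra dimension = 2^(n-1)
n = 8 + 0 = 8
2^(8 - 1) = 2^7 = 128
Verification: sum of C(8,k) for even k = 1 + 28 + 70 + 28 + 1 = 128
Result = 128


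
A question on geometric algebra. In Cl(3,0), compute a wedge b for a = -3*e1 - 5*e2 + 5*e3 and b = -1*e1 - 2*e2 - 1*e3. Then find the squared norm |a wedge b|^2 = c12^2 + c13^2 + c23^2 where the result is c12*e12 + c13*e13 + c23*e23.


a wedge b = (a1*b2 - a2*b1)*e12 + (a1*b3 - a3*b1)*e13 + (a2*b3 - a3*b2)*e23
e12 coeff: (-3)*(-2) - (-5)*(-1) = 6 - 5 = 1
e13 coeff: (-3)*(-1) - 5*(-1) = 3 - (-5) = 8
e23 coeff: (-5)*(-1) - 5*(-2) = 5 - (-10) = 15
|a wedge b|^2 = 1^2 + 8^2 + 15^2
= 1 + 64 + 225
= 290


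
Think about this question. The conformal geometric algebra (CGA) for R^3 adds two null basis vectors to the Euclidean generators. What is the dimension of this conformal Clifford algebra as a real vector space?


The conformal model of R^3 uses Cl(4,1): the 3 Euclidean generators plus two extra orthogonal generators e+ (e+^2 = +1) and e- (e-^2 = -1), from which the null vectors e0, einf are built.
Number of generators m = 3 + 2 = 5.
dim Cl(p,q) = 2^m = 2^5 = 32


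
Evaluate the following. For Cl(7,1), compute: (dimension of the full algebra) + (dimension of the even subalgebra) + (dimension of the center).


n = 7 + 1 = 8
Total dim = 2^8 = 256
Even subalgebra dim = 2^7 = 128
n is even, so center dim = 1
Sum = 256 + 128 + 1 = 385


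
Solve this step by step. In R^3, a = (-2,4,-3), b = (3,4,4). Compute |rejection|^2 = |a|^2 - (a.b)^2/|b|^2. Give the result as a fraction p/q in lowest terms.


|a|^2 = (-2)^2 + 4^2 + (-3)^2 = 29
|b|^2 = 3^2 + 4^2 + 4^2 = 41
a . b = (-2)*3 + 4*4 + (-3)*4 = -2
(a.b)^2 = (-2)^2 = 4
|rej|^2 = 29 - 4/41
= (1189 - 4)/41
= 1185/41
In lowest terms: 1185/41


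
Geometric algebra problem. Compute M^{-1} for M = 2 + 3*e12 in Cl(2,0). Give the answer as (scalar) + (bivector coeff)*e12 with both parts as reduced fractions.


M = 2 + 3*e12, where e12^2 = -1.
Since M commutes with its reverse ~M = a - b*e12, M * ~M = a^2 - b^2*e12^2 = a^2 + b^2.
So M^{-1} = ~M / (a^2 + b^2) = (a - b*e12)/(a^2 + b^2).
a^2 + b^2 = 4 + 9 = 13
Scalar part = 2/13 = 2/13
Bivector coeff = -3/13 = -3/13
M^{-1} = 2/13 - 3/13*e12


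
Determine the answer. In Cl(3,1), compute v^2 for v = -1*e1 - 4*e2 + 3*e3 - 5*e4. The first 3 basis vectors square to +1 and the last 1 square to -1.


v^2 = sum of c_i^2 * e_i^2
Positive signature terms (e_i^2 = +1): (-1)^2 + (-4)^2 + 3^2 = 26
Negative signature terms (e_j^2 = -1): (-5)^2 = 25
v^2 = 26 - 25 = 1


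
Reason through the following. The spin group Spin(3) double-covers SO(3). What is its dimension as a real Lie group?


Spin(n) double-covers SO(n); both have Lie algebra so(n) of dimension n(n-1)/2.
n = 3
n(n-1) = 3 * 2 = 6
dim Spin(3) = 6/2 = 3


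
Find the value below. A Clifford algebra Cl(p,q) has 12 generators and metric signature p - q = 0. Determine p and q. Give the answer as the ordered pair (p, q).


We need p + q = 12 and p - q = 0.
Adding: 2p = 12 + 0 = 12, so p = 6.
Then q = 12 - 6 = 6.
(p, q) = (6, 6)


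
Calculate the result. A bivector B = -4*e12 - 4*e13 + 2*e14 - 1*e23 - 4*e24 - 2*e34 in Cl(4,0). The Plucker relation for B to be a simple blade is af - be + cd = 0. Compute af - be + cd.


Plucker relation: af - be + cd
a*f = (-4)*(-2) = 8
b*e = (-4)*(-4) = 16
c*d = 2*(-1) = -2
af - be + cd = 8 - 16 + (-2)
= -10


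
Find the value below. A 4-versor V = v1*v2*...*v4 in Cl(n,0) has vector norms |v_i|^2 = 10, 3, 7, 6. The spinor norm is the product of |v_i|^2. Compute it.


Spinor norm N(V) = |v1|^2 * |v2|^2 * ... * |v4|^2
= 10 * 3 * 7 * 6
Running product: 10, 30, 210, 1260
N(V) = 1260


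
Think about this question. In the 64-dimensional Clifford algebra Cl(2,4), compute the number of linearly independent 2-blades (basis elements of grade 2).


Number of grade-k basis blades in Cl(p,q) with n = p + q is C(n, k).
n = 2 + 4 = 6
C(6, 2) = 6! / (2! * 4!)
= 720 / (2 * 24)
= 15


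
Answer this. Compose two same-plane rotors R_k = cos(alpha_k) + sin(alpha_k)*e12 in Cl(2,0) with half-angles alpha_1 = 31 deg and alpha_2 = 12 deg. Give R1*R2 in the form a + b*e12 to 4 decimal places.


Same-plane rotors commute and their half-angles add:
R1*R2 = cos(a1 + a2) + sin(a1 + a2)*e12.
a1 + a2 = 31 + 12 = 43 deg
cos(43 deg) = 0.7314
sin(43 deg) = 0.6820
R1*R2 = 0.7314 + 0.6820*e12


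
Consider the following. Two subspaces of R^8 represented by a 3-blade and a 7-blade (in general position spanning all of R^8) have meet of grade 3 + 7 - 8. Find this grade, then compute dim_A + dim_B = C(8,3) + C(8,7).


Meet grade = grade(A) + grade(B) - n
= 3 + 7 - 8 = 2
C(8,3) = 56
C(8,7) = 8
dim_A + dim_B = 56 + 8 = 64


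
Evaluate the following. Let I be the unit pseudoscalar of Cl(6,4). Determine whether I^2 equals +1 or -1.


The pseudoscalar I = e1...e_n (product of all n generators) of Cl(p,q) satisfies I^2 = (-1)^(q + n(n-1)/2).
p = 6, q = 4, n = p + q = 10
n(n-1)/2 = 10 * 9 / 2 = 45
Exponent = q + n(n-1)/2 = 4 + 45 = 49
I^2 = (-1)^49 = -1


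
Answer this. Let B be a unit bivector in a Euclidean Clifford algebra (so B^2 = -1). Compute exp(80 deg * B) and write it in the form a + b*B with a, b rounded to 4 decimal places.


For a unit bivector B with B^2 = -1, the exponential series gives
e^(theta*B) = cos(theta) + sin(theta)*B (the GA analogue of Euler's formula).
theta = 80 degrees = 1.396263 rad
cos(80 deg) = 0.1736
sin(80 deg) = 0.9848
exp(theta*B) = 0.1736 + 0.9848*B


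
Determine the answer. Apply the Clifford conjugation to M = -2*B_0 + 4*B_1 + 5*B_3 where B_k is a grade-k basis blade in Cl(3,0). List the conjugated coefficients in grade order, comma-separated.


Clifford conjugate sign for grade k: (-1)^(k(k+1)/2)
Grade 0: (-1)^(0*1/2) = (-1)^0 = 1, coeff -2 -> -2
Grade 1: (-1)^(1*2/2) = (-1)^1 = -1, coeff 4 -> -4
Grade 3: (-1)^(3*4/2) = (-1)^6 = 1, coeff 5 -> 5
Conjugated coefficients: -2, -4, 5


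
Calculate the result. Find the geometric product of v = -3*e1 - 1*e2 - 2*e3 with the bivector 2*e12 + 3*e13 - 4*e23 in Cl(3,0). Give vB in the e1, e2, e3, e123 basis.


vB has grade-1 (vector) and grade-3 (trivector) parts: vB = (v _| B) + (v ^ B).
Vector part <vB>_1:
  e1: -v2*b12 - v3*b13 = -(-1)*(2) - (-2)*(3) = 8
  e2: v1*b12 - v3*b23 = (-3)*(2) - (-2)*(-4) = -14
  e3: v1*b13 + v2*b23 = (-3)*(3) + (-1)*(-4) = -5
Trivector part <vB>_3:
  e123: v1*b23 - v2*b13 + v3*b12 = (-3)*(-4) - (-1)*(3) + (-2)*(2) = 11
vB = 8*e1 - 14*e2 - 5*e3 + 11*e123


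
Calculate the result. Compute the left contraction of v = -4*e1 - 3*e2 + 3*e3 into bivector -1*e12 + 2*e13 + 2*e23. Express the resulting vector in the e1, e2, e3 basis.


Left contraction v _| B = <vB>_1 (grade-1 part of the geometric product vB).
Using e1_|e12 = e2, e2_|e12 = -e1, e1_|e13 = e3, e3_|e13 = -e1, e2_|e23 = e3, e3_|e23 = -e2:
e1 coeff: -v2*b12 - v3*b13 = -(-3)*(-1) - (3)*(2) = -9
e2 coeff: v1*b12 - v3*b23 = (-4)*(-1) - (3)*(2) = -2
e3 coeff: v1*b13 + v2*b23 = (-4)*(2) + (-3)*(2) = -14
v _| B = -9*e1 - 2*e2 - 14*e3


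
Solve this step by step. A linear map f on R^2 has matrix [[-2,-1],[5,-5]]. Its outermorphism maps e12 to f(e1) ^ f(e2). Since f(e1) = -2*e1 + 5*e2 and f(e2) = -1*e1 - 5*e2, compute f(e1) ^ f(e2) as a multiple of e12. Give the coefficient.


The outermorphism of a linear map f sends e1^e2 to f(e1)^f(e2).
f(e1) = -2*e1 + 5*e2
f(e2) = -1*e1 - 5*e2
f(e1) ^ f(e2) = (-2*e1 + 5*e2) ^ (-1*e1 - 5*e2)
= (-2)*(-5)*e12 + 5*(-1)*e21
= (10 - (-5))*e12
= 15*e12
Coefficient = 15


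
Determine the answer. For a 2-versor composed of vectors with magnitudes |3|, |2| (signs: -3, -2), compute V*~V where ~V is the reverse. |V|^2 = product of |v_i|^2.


Each vector v_i has |v_i|^2 = s_i^2
Squared scales: (-3)^2 = 9, (-2)^2 = 4
|V|^2 = 9 * 4
= 36


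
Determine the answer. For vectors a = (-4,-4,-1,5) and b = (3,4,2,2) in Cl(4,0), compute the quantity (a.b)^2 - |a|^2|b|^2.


a . b = (-4)*3 + (-4)*4 + (-1)*2 + 5*2
= -12 + (-16) + (-2) + 10 = -20
|a|^2 = (-4)^2 + (-4)^2 + (-1)^2 + 5^2 = 58
|b|^2 = 3^2 + 4^2 + 2^2 + 2^2 = 33
(a.b)^2 = (-20)^2 = 400
|a|^2 * |b|^2 = 58 * 33 = 1914
Result = 400 - 1914 = -1514


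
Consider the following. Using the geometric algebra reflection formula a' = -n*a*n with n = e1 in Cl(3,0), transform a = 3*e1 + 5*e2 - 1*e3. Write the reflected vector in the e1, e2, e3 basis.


Reflection formula: a' = -n*a*n, with n = e1 (unit vector, n^2 = 1).
For reflection through hyperplane perp to e1:
The component along e1 flips sign, others stay.
a = (3, 5, -1)
a' = (-3, 5, -1)
a' = -3*e1 + 5*e2 - 1*e3


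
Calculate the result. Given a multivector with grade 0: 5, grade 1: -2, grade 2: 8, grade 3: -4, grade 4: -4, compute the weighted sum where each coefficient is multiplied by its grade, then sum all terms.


Grade-weighted sum = sum of grade_k * coefficient_k
0*5 = 0
1*(-2) = -2
2*8 = 16
3*(-4) = -12
4*(-4) = -16
Total = 0 + (-2) + 16 + (-12) + (-16) = -14


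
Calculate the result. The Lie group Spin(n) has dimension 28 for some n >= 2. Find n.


dim Spin(n) = dim so(n) = n(n-1)/2.
Solve n(n-1)/2 = 28, i.e. n^2 - n - 56 = 0.
Discriminant = 1 + 8*28 = 225
n = (1 + sqrt(225))/2 = (1 + 15)/2 = 8


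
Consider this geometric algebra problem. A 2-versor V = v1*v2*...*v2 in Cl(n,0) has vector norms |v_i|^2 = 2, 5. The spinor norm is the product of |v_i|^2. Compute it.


Spinor norm N(V) = |v1|^2 * |v2|^2 * ... * |v2|^2
= 2 * 5
Running product: 2, 10
N(V) = 10


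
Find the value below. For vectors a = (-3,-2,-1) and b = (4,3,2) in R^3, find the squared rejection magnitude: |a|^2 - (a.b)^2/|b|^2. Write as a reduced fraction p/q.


|a|^2 = (-3)^2 + (-2)^2 + (-1)^2 = 14
|b|^2 = 4^2 + 3^2 + 2^2 = 29
a . b = (-3)*4 + (-2)*3 + (-1)*2 = -20
(a.b)^2 = (-20)^2 = 400
|rej|^2 = 14 - 400/29
= (406 - 400)/29
= 6/29
In lowest terms: 6/29


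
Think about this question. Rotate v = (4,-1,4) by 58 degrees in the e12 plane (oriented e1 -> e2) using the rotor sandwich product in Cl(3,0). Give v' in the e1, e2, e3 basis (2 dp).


Rotor R = cos(29deg) - sin(29deg)*e12
Rotation angle theta = 2 * 29 = 58 degrees in the e12 plane (e1 -> e2).
The component perpendicular to the plane (e3) is invariant: v'_3 = v3 = 4.00
cos(58deg) = 0.5299, sin(58deg) = 0.8480
v'_1 = v1*cos(theta) - v2*sin(theta) = 4*0.5299 - (-1)*0.8480 = 2.97
v'_2 = v1*sin(theta) + v2*cos(theta) = 4*0.8480 + (-1)*0.5299 = 2.86
v' = 2.97*e1 + 2.86*e2 + 4.00*e3


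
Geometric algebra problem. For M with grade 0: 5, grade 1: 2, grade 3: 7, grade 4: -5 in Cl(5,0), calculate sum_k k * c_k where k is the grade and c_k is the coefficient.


Grade-weighted sum = sum of grade_k * coefficient_k
0*5 = 0
1*2 = 2
3*7 = 21
4*(-5) = -20
Total = 0 + 2 + 21 + (-20) = 3


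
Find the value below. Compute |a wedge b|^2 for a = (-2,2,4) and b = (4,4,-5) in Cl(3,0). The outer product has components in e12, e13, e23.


a wedge b = (a1*b2 - a2*b1)*e12 + (a1*b3 - a3*b1)*e13 + (a2*b3 - a3*b2)*e23
e12 coeff: (-2)*4 - 2*4 = -8 - 8 = -16
e13 coeff: (-2)*(-5) - 4*4 = 10 - 16 = -6
e23 coeff: 2*(-5) - 4*4 = -10 - 16 = -26
|a wedge b|^2 = (-16)^2 + (-6)^2 + (-26)^2
= 256 + 36 + 676
= 968


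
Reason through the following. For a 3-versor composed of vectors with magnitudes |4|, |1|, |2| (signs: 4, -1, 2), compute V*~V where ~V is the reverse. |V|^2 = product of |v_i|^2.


Each vector v_i has |v_i|^2 = s_i^2
Squared scales: 4^2 = 16, (-1)^2 = 1, 2^2 = 4
|V|^2 = 16 * 1 * 4
= 64


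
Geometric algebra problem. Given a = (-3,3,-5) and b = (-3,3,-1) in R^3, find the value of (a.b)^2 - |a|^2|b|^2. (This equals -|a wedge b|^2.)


a . b = (-3)*(-3) + 3*3 + (-5)*(-1)
= 9 + 9 + 5 = 23
|a|^2 = (-3)^2 + 3^2 + (-5)^2 = 43
|b|^2 = (-3)^2 + 3^2 + (-1)^2 = 19
(a.b)^2 = 23^2 = 529
|a|^2 * |b|^2 = 43 * 19 = 817
Result = 529 - 817 = -288


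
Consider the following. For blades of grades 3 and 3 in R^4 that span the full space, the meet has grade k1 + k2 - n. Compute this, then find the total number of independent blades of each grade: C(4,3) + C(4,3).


Meet grade = grade(A) + grade(B) - n
= 3 + 3 - 4 = 2
C(4,3) = 4
C(4,3) = 4
dim_A + dim_B = 4 + 4 = 8


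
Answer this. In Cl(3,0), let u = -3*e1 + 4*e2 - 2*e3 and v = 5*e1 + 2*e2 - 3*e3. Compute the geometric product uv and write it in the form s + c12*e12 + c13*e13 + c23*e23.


In Cl(3,0): e_i^2 = 1, e_ie_j = -e_je_i for i != j.
Scalar part = u . v = (-3)*5 + 4*2 + (-2)*(-3)
= -15 + 8 + 6 = -1
e12 coeff = (-3)*2 - 4*5 = -6 - 20 = -26
e13 coeff = (-3)*(-3) - (-2)*5 = 9 - (-10) = 19
e23 coeff = 4*(-3) - (-2)*2 = -12 - (-4) = -8
uv = -1 - 26*e12 + 19*e13 - 8*e23


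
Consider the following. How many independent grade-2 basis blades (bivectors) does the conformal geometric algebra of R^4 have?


The conformal model of R^4 uses Cl(5,1) with m = 4 + 2 = 6 generators.
Number of grade-2 blades = C(m, 2) = C(6, 2)
= 6*5/2 = 15


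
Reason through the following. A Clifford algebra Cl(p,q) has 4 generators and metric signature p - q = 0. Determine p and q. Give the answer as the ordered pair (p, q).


We need p + q = 4 and p - q = 0.
Adding: 2p = 4 + 0 = 4, so p = 2.
Then q = 4 - 2 = 2.
(p, q) = (2, 2)


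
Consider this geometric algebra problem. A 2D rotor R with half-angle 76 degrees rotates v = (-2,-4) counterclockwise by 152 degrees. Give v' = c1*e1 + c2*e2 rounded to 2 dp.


Rotor R = cos(76deg) - sin(76deg)*e12
Rotation angle theta = 2 * 76 = 152 degrees
v' = R*v*~R rotates v by theta.
cos(152deg) = -0.8829, sin(152deg) = 0.4695
v'_1 = -2*cos(152deg) - (-4)*sin(152deg)
= -2*(-0.8829) - (-4)*0.4695
= 3.64
v'_2 = -2*sin(152deg) + (-4)*cos(152deg)
= -2*0.4695 + (-4)*(-0.8829)
= 2.59
v' = 3.64*e1 + 2.59*e2


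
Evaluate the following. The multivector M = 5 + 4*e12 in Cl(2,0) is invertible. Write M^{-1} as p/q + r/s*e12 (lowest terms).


M = 5 + 4*e12, where e12^2 = -1.
Since M commutes with its reverse ~M = a - b*e12, M * ~M = a^2 - b^2*e12^2 = a^2 + b^2.
So M^{-1} = ~M / (a^2 + b^2) = (a - b*e12)/(a^2 + b^2).
a^2 + b^2 = 25 + 16 = 41
Scalar part = 5/41 = 5/41
Bivector coeff = -4/41 = -4/41
M^{-1} = 5/41 - 4/41*e12


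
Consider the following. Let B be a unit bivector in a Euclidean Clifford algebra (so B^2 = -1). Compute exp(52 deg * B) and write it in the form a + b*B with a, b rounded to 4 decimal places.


For a unit bivector B with B^2 = -1, the exponential series gives
e^(theta*B) = cos(theta) + sin(theta)*B (the GA analogue of Euler's formula).
theta = 52 degrees = 0.907571 rad
cos(52 deg) = 0.6157
sin(52 deg) = 0.7880
exp(theta*B) = 0.6157 + 0.7880*B


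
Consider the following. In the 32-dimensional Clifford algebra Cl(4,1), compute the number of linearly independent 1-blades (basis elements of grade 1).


Number of grade-k basis blades in Cl(p,q) with n = p + q is C(n, k).
n = 4 + 1 = 5
C(5, 1) = 5! / (1! * 4!)
= 120 / (1 * 24)
= 5


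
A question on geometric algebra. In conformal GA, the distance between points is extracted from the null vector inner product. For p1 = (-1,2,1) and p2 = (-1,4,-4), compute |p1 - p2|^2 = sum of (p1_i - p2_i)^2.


p1 - p2 = (0, -2, 5)
|p1 - p2|^2 = 0^2 + (-2)^2 + 5^2
= 0 + 4 + 25
= 29


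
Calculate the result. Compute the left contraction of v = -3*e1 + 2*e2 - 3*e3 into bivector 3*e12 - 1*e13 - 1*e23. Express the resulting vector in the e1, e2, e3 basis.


Left contraction v _| B = <vB>_1 (grade-1 part of the geometric product vB).
Using e1_|e12 = e2, e2_|e12 = -e1, e1_|e13 = e3, e3_|e13 = -e1, e2_|e23 = e3, e3_|e23 = -e2:
e1 coeff: -v2*b12 - v3*b13 = -(2)*(3) - (-3)*(-1) = -9
e2 coeff: v1*b12 - v3*b23 = (-3)*(3) - (-3)*(-1) = -12
e3 coeff: v1*b13 + v2*b23 = (-3)*(-1) + (2)*(-1) = 1
v _| B = -9*e1 - 12*e2 + 1*e3


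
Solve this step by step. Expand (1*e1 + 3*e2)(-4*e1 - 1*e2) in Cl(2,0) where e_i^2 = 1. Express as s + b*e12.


Expand: (1*e1 + 3*e2)(-4*e1 - 1*e2)
= 1*(-4)*e1e1 + 1*(-1)*e1e2 + 3*(-4)*e2e1 + 3*(-1)*e2e2
Using e1^2 = e2^2 = 1, e2e1 = -e1e2:
Scalar part s = 1*(-4) + 3*(-1) = -4 + (-3) = -7
Bivector part b = 1*(-1) - 3*(-4) = -1 - (-12) = 11
uv = -7 + 11*e12


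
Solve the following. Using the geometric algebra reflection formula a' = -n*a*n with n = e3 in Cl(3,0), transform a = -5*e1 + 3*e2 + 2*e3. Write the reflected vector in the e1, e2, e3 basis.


Reflection formula: a' = -n*a*n, with n = e3 (unit vector, n^2 = 1).
For reflection through hyperplane perp to e3:
The component along e3 flips sign, others stay.
a = (-5, 3, 2)
a' = (-5, 3, -2)
a' = -5*e1 + 3*e2 - 2*e3


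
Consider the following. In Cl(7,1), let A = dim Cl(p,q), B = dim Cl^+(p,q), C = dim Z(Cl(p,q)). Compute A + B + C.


n = 7 + 1 = 8
Total dim = 2^8 = 256
Even subalgebra dim = 2^7 = 128
n is even, so center dim = 1
Sum = 256 + 128 + 1 = 385


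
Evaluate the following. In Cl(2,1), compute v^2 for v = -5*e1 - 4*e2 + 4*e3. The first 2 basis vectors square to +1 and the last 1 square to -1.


v^2 = sum of c_i^2 * e_i^2
Positive signature terms (e_i^2 = +1): (-5)^2 + (-4)^2 = 41
Negative signature terms (e_j^2 = -1): 4^2 = 16
v^2 = 41 - 16 = 25


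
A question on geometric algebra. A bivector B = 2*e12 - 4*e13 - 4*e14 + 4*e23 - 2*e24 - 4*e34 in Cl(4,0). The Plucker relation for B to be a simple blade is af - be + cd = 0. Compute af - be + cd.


Plucker relation: af - be + cd
a*f = 2*(-4) = -8
b*e = (-4)*(-2) = 8
c*d = (-4)*4 = -16
af - be + cd = -8 - 8 + (-16)
= -32


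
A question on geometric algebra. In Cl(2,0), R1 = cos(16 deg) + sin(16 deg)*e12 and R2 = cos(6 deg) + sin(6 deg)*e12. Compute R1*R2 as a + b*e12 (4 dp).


Same-plane rotors commute and their half-angles add:
R1*R2 = cos(a1 + a2) + sin(a1 + a2)*e12.
a1 + a2 = 16 + 6 = 22 deg
cos(22 deg) = 0.9272
sin(22 deg) = 0.3746
R1*R2 = 0.9272 + 0.3746*e12


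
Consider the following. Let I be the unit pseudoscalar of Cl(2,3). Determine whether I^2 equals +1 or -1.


The pseudoscalar I = e1...e_n (product of all n generators) of Cl(p,q) satisfies I^2 = (-1)^(q + n(n-1)/2).
p = 2, q = 3, n = p + q = 5
n(n-1)/2 = 5 * 4 / 2 = 10
Exponent = q + n(n-1)/2 = 3 + 10 = 13
I^2 = (-1)^13 = -1


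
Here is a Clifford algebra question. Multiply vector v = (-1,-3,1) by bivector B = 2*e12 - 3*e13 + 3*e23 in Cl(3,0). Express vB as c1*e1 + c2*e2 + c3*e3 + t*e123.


vB has grade-1 (vector) and grade-3 (trivector) parts: vB = (v _| B) + (v ^ B).
Vector part <vB>_1:
  e1: -v2*b12 - v3*b13 = -(-3)*(2) - (1)*(-3) = 9
  e2: v1*b12 - v3*b23 = (-1)*(2) - (1)*(3) = -5
  e3: v1*b13 + v2*b23 = (-1)*(-3) + (-3)*(3) = -6
Trivector part <vB>_3:
  e123: v1*b23 - v2*b13 + v3*b12 = (-1)*(3) - (-3)*(-3) + (1)*(2) = -10
vB = 9*e1 - 5*e2 - 6*e3 - 10*e123


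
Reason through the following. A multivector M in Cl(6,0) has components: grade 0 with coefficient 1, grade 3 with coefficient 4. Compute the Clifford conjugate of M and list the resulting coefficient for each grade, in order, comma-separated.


Clifford conjugate sign for grade k: (-1)^(k(k+1)/2)
Grade 0: (-1)^(0*1/2) = (-1)^0 = 1, coeff 1 -> 1
Grade 3: (-1)^(3*4/2) = (-1)^6 = 1, coeff 4 -> 4
Conjugated coefficients: 1, 4


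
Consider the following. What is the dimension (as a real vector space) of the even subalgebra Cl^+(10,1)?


Even subalgebra dimension = 2^(n-1)
n = 10 + 1 = 11
2^(11 - 1) = 2^10 = 1024
Verification: sum of C(11,k) for even k = 1 + 55 + 330 + 462 + 165 + 11 = 1024
Result = 1024


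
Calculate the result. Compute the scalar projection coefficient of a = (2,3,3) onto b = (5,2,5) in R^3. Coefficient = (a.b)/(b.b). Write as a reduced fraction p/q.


Projection coefficient = (a . b) / (b . b)
a . b = 2*5 + 3*2 + 3*5
= 10 + 6 + 15 = 31
b . b = 5^2 + 2^2 + 5^2
= 25 + 4 + 25 = 54
Coefficient = 31/54
In lowest terms: 31/54


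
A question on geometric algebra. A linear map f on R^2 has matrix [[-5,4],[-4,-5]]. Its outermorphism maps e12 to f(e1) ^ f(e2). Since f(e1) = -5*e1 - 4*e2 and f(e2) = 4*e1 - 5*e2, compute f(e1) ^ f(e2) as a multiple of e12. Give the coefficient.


The outermorphism of a linear map f sends e1^e2 to f(e1)^f(e2).
f(e1) = -5*e1 - 4*e2
f(e2) = 4*e1 - 5*e2
f(e1) ^ f(e2) = (-5*e1 - 4*e2) ^ (4*e1 - 5*e2)
= (-5)*(-5)*e12 + (-4)*4*e21
= (25 - (-16))*e12
= 41*e12
Coefficient = 41


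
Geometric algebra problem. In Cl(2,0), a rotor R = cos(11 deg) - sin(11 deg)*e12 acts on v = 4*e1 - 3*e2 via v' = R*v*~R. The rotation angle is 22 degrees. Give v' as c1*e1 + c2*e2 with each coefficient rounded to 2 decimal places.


Rotor R = cos(11deg) - sin(11deg)*e12
Rotation angle theta = 2 * 11 = 22 degrees
v' = R*v*~R rotates v by theta.
cos(22deg) = 0.9272, sin(22deg) = 0.3746
v'_1 = 4*cos(22deg) - (-3)*sin(22deg)
= 4*0.9272 - (-3)*0.3746
= 4.83
v'_2 = 4*sin(22deg) + (-3)*cos(22deg)
= 4*0.3746 + (-3)*0.9272
= -1.28
v' = 4.83*e1 - 1.28*e2


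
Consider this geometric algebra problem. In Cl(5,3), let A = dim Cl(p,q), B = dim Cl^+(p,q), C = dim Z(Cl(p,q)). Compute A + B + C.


n = 5 + 3 = 8
Total dim = 2^8 = 256
Even subalgebra dim = 2^7 = 128
n is even, so center dim = 1
Sum = 256 + 128 + 1 = 385


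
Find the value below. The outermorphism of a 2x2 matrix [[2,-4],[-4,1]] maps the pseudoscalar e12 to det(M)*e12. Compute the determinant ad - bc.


The outermorphism of a linear map f sends e1^e2 to f(e1)^f(e2).
f(e1) = 2*e1 - 4*e2
f(e2) = -4*e1 + 1*e2
f(e1) ^ f(e2) = (2*e1 - 4*e2) ^ (-4*e1 + 1*e2)
= 2*1*e12 + (-4)*(-4)*e21
= (2 - 16)*e12
= -14*e12
Coefficient = -14


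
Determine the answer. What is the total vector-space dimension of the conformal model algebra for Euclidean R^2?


The conformal model of R^2 uses Cl(3,1): the 2 Euclidean generators plus two extra orthogonal generators e+ (e+^2 = +1) and e- (e-^2 = -1), from which the null vectors e0, einf are built.
Number of generators m = 2 + 2 = 4.
dim Cl(p,q) = 2^m = 2^4 = 16


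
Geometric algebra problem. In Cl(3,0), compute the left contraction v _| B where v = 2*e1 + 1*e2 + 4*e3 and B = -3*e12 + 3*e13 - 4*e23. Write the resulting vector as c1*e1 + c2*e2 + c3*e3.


Left contraction v _| B = <vB>_1 (grade-1 part of the geometric product vB).
Using e1_|e12 = e2, e2_|e12 = -e1, e1_|e13 = e3, e3_|e13 = -e1, e2_|e23 = e3, e3_|e23 = -e2:
e1 coeff: -v2*b12 - v3*b13 = -(1)*(-3) - (4)*(3) = -9
e2 coeff: v1*b12 - v3*b23 = (2)*(-3) - (4)*(-4) = 10
e3 coeff: v1*b13 + v2*b23 = (2)*(3) + (1)*(-4) = 2
v _| B = -9*e1 + 10*e2 + 2*e3


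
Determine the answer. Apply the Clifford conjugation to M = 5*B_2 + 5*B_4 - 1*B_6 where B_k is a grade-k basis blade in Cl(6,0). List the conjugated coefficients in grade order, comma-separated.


Clifford conjugate sign for grade k: (-1)^(k(k+1)/2)
Grade 2: (-1)^(2*3/2) = (-1)^3 = -1, coeff 5 -> -5
Grade 4: (-1)^(4*5/2) = (-1)^10 = 1, coeff 5 -> 5
Grade 6: (-1)^(6*7/2) = (-1)^21 = -1, coeff -1 -> 1
Conjugated coefficients: -5, 5, 1


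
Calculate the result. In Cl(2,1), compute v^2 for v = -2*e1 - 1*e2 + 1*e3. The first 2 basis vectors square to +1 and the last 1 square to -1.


v^2 = sum of c_i^2 * e_i^2
Positive signature terms (e_i^2 = +1): (-2)^2 + (-1)^2 = 5
Negative signature terms (e_j^2 = -1): 1^2 = 1
v^2 = 5 - 1 = 4


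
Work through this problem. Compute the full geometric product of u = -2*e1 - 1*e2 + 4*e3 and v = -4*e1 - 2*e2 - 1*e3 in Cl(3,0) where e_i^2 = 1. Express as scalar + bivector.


In Cl(3,0): e_i^2 = 1, e_ie_j = -e_je_i for i != j.
Scalar part = u . v = (-2)*(-4) + (-1)*(-2) + 4*(-1)
= 8 + 2 + (-4) = 6
e12 coeff = (-2)*(-2) - (-1)*(-4) = 4 - 4 = 0
e13 coeff = (-2)*(-1) - 4*(-4) = 2 - (-16) = 18
e23 coeff = (-1)*(-1) - 4*(-2) = 1 - (-8) = 9
uv = 6 + 0*e12 + 18*e13 + 9*e23


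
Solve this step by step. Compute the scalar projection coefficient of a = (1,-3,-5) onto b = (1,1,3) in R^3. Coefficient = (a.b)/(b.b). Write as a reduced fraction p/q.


Projection coefficient = (a . b) / (b . b)
a . b = 1*1 + (-3)*1 + (-5)*3
= 1 + (-3) + (-15) = -17
b . b = 1^2 + 1^2 + 3^2
= 1 + 1 + 9 = 11
Coefficient = -17/11
In lowest terms: -17/11


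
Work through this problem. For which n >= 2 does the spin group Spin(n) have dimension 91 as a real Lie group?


dim Spin(n) = dim so(n) = n(n-1)/2.
Solve n(n-1)/2 = 91, i.e. n^2 - n - 182 = 0.
Discriminant = 1 + 8*91 = 729
n = (1 + sqrt(729))/2 = (1 + 27)/2 = 14


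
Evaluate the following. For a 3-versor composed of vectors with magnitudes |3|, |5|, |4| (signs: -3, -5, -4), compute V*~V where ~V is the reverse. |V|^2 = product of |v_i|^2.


Each vector v_i has |v_i|^2 = s_i^2
Squared scales: (-3)^2 = 9, (-5)^2 = 25, (-4)^2 = 16
|V|^2 = 9 * 25 * 16
= 3600
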